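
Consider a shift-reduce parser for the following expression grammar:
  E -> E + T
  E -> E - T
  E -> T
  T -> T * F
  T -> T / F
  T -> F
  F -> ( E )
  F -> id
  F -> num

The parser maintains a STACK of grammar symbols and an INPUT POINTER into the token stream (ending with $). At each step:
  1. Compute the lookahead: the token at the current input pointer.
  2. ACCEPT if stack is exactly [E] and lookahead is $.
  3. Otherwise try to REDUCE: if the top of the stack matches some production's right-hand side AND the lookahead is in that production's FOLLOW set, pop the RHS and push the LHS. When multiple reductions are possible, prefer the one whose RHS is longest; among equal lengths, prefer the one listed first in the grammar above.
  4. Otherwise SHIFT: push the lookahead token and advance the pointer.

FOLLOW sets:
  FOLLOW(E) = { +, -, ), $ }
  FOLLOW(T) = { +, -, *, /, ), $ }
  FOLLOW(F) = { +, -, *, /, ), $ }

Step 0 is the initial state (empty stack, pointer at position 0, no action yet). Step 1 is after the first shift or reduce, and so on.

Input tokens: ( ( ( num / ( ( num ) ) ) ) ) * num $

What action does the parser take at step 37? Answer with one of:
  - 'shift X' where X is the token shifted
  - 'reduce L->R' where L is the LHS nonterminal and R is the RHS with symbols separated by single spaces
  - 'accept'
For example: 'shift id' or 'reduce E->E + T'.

Answer: reduce E->T

Derivation:
Step 1: shift (. Stack=[(] ptr=1 lookahead=( remaining=[( ( num / ( ( num ) ) ) ) ) * num $]
Step 2: shift (. Stack=[( (] ptr=2 lookahead=( remaining=[( num / ( ( num ) ) ) ) ) * num $]
Step 3: shift (. Stack=[( ( (] ptr=3 lookahead=num remaining=[num / ( ( num ) ) ) ) ) * num $]
Step 4: shift num. Stack=[( ( ( num] ptr=4 lookahead=/ remaining=[/ ( ( num ) ) ) ) ) * num $]
Step 5: reduce F->num. Stack=[( ( ( F] ptr=4 lookahead=/ remaining=[/ ( ( num ) ) ) ) ) * num $]
Step 6: reduce T->F. Stack=[( ( ( T] ptr=4 lookahead=/ remaining=[/ ( ( num ) ) ) ) ) * num $]
Step 7: shift /. Stack=[( ( ( T /] ptr=5 lookahead=( remaining=[( ( num ) ) ) ) ) * num $]
Step 8: shift (. Stack=[( ( ( T / (] ptr=6 lookahead=( remaining=[( num ) ) ) ) ) * num $]
Step 9: shift (. Stack=[( ( ( T / ( (] ptr=7 lookahead=num remaining=[num ) ) ) ) ) * num $]
Step 10: shift num. Stack=[( ( ( T / ( ( num] ptr=8 lookahead=) remaining=[) ) ) ) ) * num $]
Step 11: reduce F->num. Stack=[( ( ( T / ( ( F] ptr=8 lookahead=) remaining=[) ) ) ) ) * num $]
Step 12: reduce T->F. Stack=[( ( ( T / ( ( T] ptr=8 lookahead=) remaining=[) ) ) ) ) * num $]
Step 13: reduce E->T. Stack=[( ( ( T / ( ( E] ptr=8 lookahead=) remaining=[) ) ) ) ) * num $]
Step 14: shift ). Stack=[( ( ( T / ( ( E )] ptr=9 lookahead=) remaining=[) ) ) ) * num $]
Step 15: reduce F->( E ). Stack=[( ( ( T / ( F] ptr=9 lookahead=) remaining=[) ) ) ) * num $]
Step 16: reduce T->F. Stack=[( ( ( T / ( T] ptr=9 lookahead=) remaining=[) ) ) ) * num $]
Step 17: reduce E->T. Stack=[( ( ( T / ( E] ptr=9 lookahead=) remaining=[) ) ) ) * num $]
Step 18: shift ). Stack=[( ( ( T / ( E )] ptr=10 lookahead=) remaining=[) ) ) * num $]
Step 19: reduce F->( E ). Stack=[( ( ( T / F] ptr=10 lookahead=) remaining=[) ) ) * num $]
Step 20: reduce T->T / F. Stack=[( ( ( T] ptr=10 lookahead=) remaining=[) ) ) * num $]
Step 21: reduce E->T. Stack=[( ( ( E] ptr=10 lookahead=) remaining=[) ) ) * num $]
Step 22: shift ). Stack=[( ( ( E )] ptr=11 lookahead=) remaining=[) ) * num $]
Step 23: reduce F->( E ). Stack=[( ( F] ptr=11 lookahead=) remaining=[) ) * num $]
Step 24: reduce T->F. Stack=[( ( T] ptr=11 lookahead=) remaining=[) ) * num $]
Step 25: reduce E->T. Stack=[( ( E] ptr=11 lookahead=) remaining=[) ) * num $]
Step 26: shift ). Stack=[( ( E )] ptr=12 lookahead=) remaining=[) * num $]
Step 27: reduce F->( E ). Stack=[( F] ptr=12 lookahead=) remaining=[) * num $]
Step 28: reduce T->F. Stack=[( T] ptr=12 lookahead=) remaining=[) * num $]
Step 29: reduce E->T. Stack=[( E] ptr=12 lookahead=) remaining=[) * num $]
Step 30: shift ). Stack=[( E )] ptr=13 lookahead=* remaining=[* num $]
Step 31: reduce F->( E ). Stack=[F] ptr=13 lookahead=* remaining=[* num $]
Step 32: reduce T->F. Stack=[T] ptr=13 lookahead=* remaining=[* num $]
Step 33: shift *. Stack=[T *] ptr=14 lookahead=num remaining=[num $]
Step 34: shift num. Stack=[T * num] ptr=15 lookahead=$ remaining=[$]
Step 35: reduce F->num. Stack=[T * F] ptr=15 lookahead=$ remaining=[$]
Step 36: reduce T->T * F. Stack=[T] ptr=15 lookahead=$ remaining=[$]
Step 37: reduce E->T. Stack=[E] ptr=15 lookahead=$ remaining=[$]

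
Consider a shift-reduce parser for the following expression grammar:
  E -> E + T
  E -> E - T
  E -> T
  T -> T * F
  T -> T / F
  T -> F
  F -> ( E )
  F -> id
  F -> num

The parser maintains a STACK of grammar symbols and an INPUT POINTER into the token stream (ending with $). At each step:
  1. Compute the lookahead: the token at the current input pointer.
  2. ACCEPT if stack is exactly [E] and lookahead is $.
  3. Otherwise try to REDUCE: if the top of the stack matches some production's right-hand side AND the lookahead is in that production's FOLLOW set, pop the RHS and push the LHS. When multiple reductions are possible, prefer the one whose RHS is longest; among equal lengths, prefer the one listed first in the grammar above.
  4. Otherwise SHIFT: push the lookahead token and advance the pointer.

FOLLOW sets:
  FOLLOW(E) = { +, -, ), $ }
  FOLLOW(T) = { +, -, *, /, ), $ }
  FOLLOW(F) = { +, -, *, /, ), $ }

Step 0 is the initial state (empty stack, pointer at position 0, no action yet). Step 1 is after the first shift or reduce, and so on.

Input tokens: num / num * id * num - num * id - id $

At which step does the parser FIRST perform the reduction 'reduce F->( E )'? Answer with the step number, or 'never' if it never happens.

Answer: never

Derivation:
Step 1: shift num. Stack=[num] ptr=1 lookahead=/ remaining=[/ num * id * num - num * id - id $]
Step 2: reduce F->num. Stack=[F] ptr=1 lookahead=/ remaining=[/ num * id * num - num * id - id $]
Step 3: reduce T->F. Stack=[T] ptr=1 lookahead=/ remaining=[/ num * id * num - num * id - id $]
Step 4: shift /. Stack=[T /] ptr=2 lookahead=num remaining=[num * id * num - num * id - id $]
Step 5: shift num. Stack=[T / num] ptr=3 lookahead=* remaining=[* id * num - num * id - id $]
Step 6: reduce F->num. Stack=[T / F] ptr=3 lookahead=* remaining=[* id * num - num * id - id $]
Step 7: reduce T->T / F. Stack=[T] ptr=3 lookahead=* remaining=[* id * num - num * id - id $]
Step 8: shift *. Stack=[T *] ptr=4 lookahead=id remaining=[id * num - num * id - id $]
Step 9: shift id. Stack=[T * id] ptr=5 lookahead=* remaining=[* num - num * id - id $]
Step 10: reduce F->id. Stack=[T * F] ptr=5 lookahead=* remaining=[* num - num * id - id $]
Step 11: reduce T->T * F. Stack=[T] ptr=5 lookahead=* remaining=[* num - num * id - id $]
Step 12: shift *. Stack=[T *] ptr=6 lookahead=num remaining=[num - num * id - id $]
Step 13: shift num. Stack=[T * num] ptr=7 lookahead=- remaining=[- num * id - id $]
Step 14: reduce F->num. Stack=[T * F] ptr=7 lookahead=- remaining=[- num * id - id $]
Step 15: reduce T->T * F. Stack=[T] ptr=7 lookahead=- remaining=[- num * id - id $]
Step 16: reduce E->T. Stack=[E] ptr=7 lookahead=- remaining=[- num * id - id $]
Step 17: shift -. Stack=[E -] ptr=8 lookahead=num remaining=[num * id - id $]
Step 18: shift num. Stack=[E - num] ptr=9 lookahead=* remaining=[* id - id $]
Step 19: reduce F->num. Stack=[E - F] ptr=9 lookahead=* remaining=[* id - id $]
Step 20: reduce T->F. Stack=[E - T] ptr=9 lookahead=* remaining=[* id - id $]
Step 21: shift *. Stack=[E - T *] ptr=10 lookahead=id remaining=[id - id $]
Step 22: shift id. Stack=[E - T * id] ptr=11 lookahead=- remaining=[- id $]
Step 23: reduce F->id. Stack=[E - T * F] ptr=11 lookahead=- remaining=[- id $]
Step 24: reduce T->T * F. Stack=[E - T] ptr=11 lookahead=- remaining=[- id $]
Step 25: reduce E->E - T. Stack=[E] ptr=11 lookahead=- remaining=[- id $]
Step 26: shift -. Stack=[E -] ptr=12 lookahead=id remaining=[id $]
Step 27: shift id. Stack=[E - id] ptr=13 lookahead=$ remaining=[$]
Step 28: reduce F->id. Stack=[E - F] ptr=13 lookahead=$ remaining=[$]
Step 29: reduce T->F. Stack=[E - T] ptr=13 lookahead=$ remaining=[$]
Step 30: reduce E->E - T. Stack=[E] ptr=13 lookahead=$ remaining=[$]
Step 31: accept. Stack=[E] ptr=13 lookahead=$ remaining=[$]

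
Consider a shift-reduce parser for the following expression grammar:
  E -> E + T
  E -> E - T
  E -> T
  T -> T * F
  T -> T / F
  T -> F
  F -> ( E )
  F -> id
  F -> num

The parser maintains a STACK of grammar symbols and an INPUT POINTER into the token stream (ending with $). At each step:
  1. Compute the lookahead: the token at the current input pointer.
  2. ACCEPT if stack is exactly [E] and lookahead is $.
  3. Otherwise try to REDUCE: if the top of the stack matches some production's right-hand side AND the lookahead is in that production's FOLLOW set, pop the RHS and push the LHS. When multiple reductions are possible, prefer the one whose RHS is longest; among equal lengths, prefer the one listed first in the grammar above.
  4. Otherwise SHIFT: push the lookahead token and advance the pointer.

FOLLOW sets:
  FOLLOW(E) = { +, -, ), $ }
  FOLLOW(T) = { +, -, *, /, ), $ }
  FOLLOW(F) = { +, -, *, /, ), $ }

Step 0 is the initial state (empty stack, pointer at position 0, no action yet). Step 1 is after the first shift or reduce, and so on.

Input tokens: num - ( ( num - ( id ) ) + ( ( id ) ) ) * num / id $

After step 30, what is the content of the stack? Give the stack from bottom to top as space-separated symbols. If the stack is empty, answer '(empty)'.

Step 1: shift num. Stack=[num] ptr=1 lookahead=- remaining=[- ( ( num - ( id ) ) + ( ( id ) ) ) * num / id $]
Step 2: reduce F->num. Stack=[F] ptr=1 lookahead=- remaining=[- ( ( num - ( id ) ) + ( ( id ) ) ) * num / id $]
Step 3: reduce T->F. Stack=[T] ptr=1 lookahead=- remaining=[- ( ( num - ( id ) ) + ( ( id ) ) ) * num / id $]
Step 4: reduce E->T. Stack=[E] ptr=1 lookahead=- remaining=[- ( ( num - ( id ) ) + ( ( id ) ) ) * num / id $]
Step 5: shift -. Stack=[E -] ptr=2 lookahead=( remaining=[( ( num - ( id ) ) + ( ( id ) ) ) * num / id $]
Step 6: shift (. Stack=[E - (] ptr=3 lookahead=( remaining=[( num - ( id ) ) + ( ( id ) ) ) * num / id $]
Step 7: shift (. Stack=[E - ( (] ptr=4 lookahead=num remaining=[num - ( id ) ) + ( ( id ) ) ) * num / id $]
Step 8: shift num. Stack=[E - ( ( num] ptr=5 lookahead=- remaining=[- ( id ) ) + ( ( id ) ) ) * num / id $]
Step 9: reduce F->num. Stack=[E - ( ( F] ptr=5 lookahead=- remaining=[- ( id ) ) + ( ( id ) ) ) * num / id $]
Step 10: reduce T->F. Stack=[E - ( ( T] ptr=5 lookahead=- remaining=[- ( id ) ) + ( ( id ) ) ) * num / id $]
Step 11: reduce E->T. Stack=[E - ( ( E] ptr=5 lookahead=- remaining=[- ( id ) ) + ( ( id ) ) ) * num / id $]
Step 12: shift -. Stack=[E - ( ( E -] ptr=6 lookahead=( remaining=[( id ) ) + ( ( id ) ) ) * num / id $]
Step 13: shift (. Stack=[E - ( ( E - (] ptr=7 lookahead=id remaining=[id ) ) + ( ( id ) ) ) * num / id $]
Step 14: shift id. Stack=[E - ( ( E - ( id] ptr=8 lookahead=) remaining=[) ) + ( ( id ) ) ) * num / id $]
Step 15: reduce F->id. Stack=[E - ( ( E - ( F] ptr=8 lookahead=) remaining=[) ) + ( ( id ) ) ) * num / id $]
Step 16: reduce T->F. Stack=[E - ( ( E - ( T] ptr=8 lookahead=) remaining=[) ) + ( ( id ) ) ) * num / id $]
Step 17: reduce E->T. Stack=[E - ( ( E - ( E] ptr=8 lookahead=) remaining=[) ) + ( ( id ) ) ) * num / id $]
Step 18: shift ). Stack=[E - ( ( E - ( E )] ptr=9 lookahead=) remaining=[) + ( ( id ) ) ) * num / id $]
Step 19: reduce F->( E ). Stack=[E - ( ( E - F] ptr=9 lookahead=) remaining=[) + ( ( id ) ) ) * num / id $]
Step 20: reduce T->F. Stack=[E - ( ( E - T] ptr=9 lookahead=) remaining=[) + ( ( id ) ) ) * num / id $]
Step 21: reduce E->E - T. Stack=[E - ( ( E] ptr=9 lookahead=) remaining=[) + ( ( id ) ) ) * num / id $]
Step 22: shift ). Stack=[E - ( ( E )] ptr=10 lookahead=+ remaining=[+ ( ( id ) ) ) * num / id $]
Step 23: reduce F->( E ). Stack=[E - ( F] ptr=10 lookahead=+ remaining=[+ ( ( id ) ) ) * num / id $]
Step 24: reduce T->F. Stack=[E - ( T] ptr=10 lookahead=+ remaining=[+ ( ( id ) ) ) * num / id $]
Step 25: reduce E->T. Stack=[E - ( E] ptr=10 lookahead=+ remaining=[+ ( ( id ) ) ) * num / id $]
Step 26: shift +. Stack=[E - ( E +] ptr=11 lookahead=( remaining=[( ( id ) ) ) * num / id $]
Step 27: shift (. Stack=[E - ( E + (] ptr=12 lookahead=( remaining=[( id ) ) ) * num / id $]
Step 28: shift (. Stack=[E - ( E + ( (] ptr=13 lookahead=id remaining=[id ) ) ) * num / id $]
Step 29: shift id. Stack=[E - ( E + ( ( id] ptr=14 lookahead=) remaining=[) ) ) * num / id $]
Step 30: reduce F->id. Stack=[E - ( E + ( ( F] ptr=14 lookahead=) remaining=[) ) ) * num / id $]

Answer: E - ( E + ( ( F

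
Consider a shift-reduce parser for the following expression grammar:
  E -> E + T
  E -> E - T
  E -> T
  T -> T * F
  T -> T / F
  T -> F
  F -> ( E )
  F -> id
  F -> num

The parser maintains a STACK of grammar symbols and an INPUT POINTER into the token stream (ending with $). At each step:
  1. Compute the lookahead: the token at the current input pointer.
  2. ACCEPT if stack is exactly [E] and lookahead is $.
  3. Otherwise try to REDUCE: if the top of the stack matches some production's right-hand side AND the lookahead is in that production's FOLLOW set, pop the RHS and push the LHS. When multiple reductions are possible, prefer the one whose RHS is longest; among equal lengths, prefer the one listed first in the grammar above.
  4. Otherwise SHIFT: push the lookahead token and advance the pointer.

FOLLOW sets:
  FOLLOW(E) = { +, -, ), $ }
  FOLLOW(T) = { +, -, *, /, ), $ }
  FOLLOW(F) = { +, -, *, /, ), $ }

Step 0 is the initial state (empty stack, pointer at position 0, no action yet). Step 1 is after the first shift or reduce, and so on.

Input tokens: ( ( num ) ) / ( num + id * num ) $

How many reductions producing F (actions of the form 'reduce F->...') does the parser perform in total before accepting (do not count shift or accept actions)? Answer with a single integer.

Step 1: shift (. Stack=[(] ptr=1 lookahead=( remaining=[( num ) ) / ( num + id * num ) $]
Step 2: shift (. Stack=[( (] ptr=2 lookahead=num remaining=[num ) ) / ( num + id * num ) $]
Step 3: shift num. Stack=[( ( num] ptr=3 lookahead=) remaining=[) ) / ( num + id * num ) $]
Step 4: reduce F->num. Stack=[( ( F] ptr=3 lookahead=) remaining=[) ) / ( num + id * num ) $]
Step 5: reduce T->F. Stack=[( ( T] ptr=3 lookahead=) remaining=[) ) / ( num + id * num ) $]
Step 6: reduce E->T. Stack=[( ( E] ptr=3 lookahead=) remaining=[) ) / ( num + id * num ) $]
Step 7: shift ). Stack=[( ( E )] ptr=4 lookahead=) remaining=[) / ( num + id * num ) $]
Step 8: reduce F->( E ). Stack=[( F] ptr=4 lookahead=) remaining=[) / ( num + id * num ) $]
Step 9: reduce T->F. Stack=[( T] ptr=4 lookahead=) remaining=[) / ( num + id * num ) $]
Step 10: reduce E->T. Stack=[( E] ptr=4 lookahead=) remaining=[) / ( num + id * num ) $]
Step 11: shift ). Stack=[( E )] ptr=5 lookahead=/ remaining=[/ ( num + id * num ) $]
Step 12: reduce F->( E ). Stack=[F] ptr=5 lookahead=/ remaining=[/ ( num + id * num ) $]
Step 13: reduce T->F. Stack=[T] ptr=5 lookahead=/ remaining=[/ ( num + id * num ) $]
Step 14: shift /. Stack=[T /] ptr=6 lookahead=( remaining=[( num + id * num ) $]
Step 15: shift (. Stack=[T / (] ptr=7 lookahead=num remaining=[num + id * num ) $]
Step 16: shift num. Stack=[T / ( num] ptr=8 lookahead=+ remaining=[+ id * num ) $]
Step 17: reduce F->num. Stack=[T / ( F] ptr=8 lookahead=+ remaining=[+ id * num ) $]
Step 18: reduce T->F. Stack=[T / ( T] ptr=8 lookahead=+ remaining=[+ id * num ) $]
Step 19: reduce E->T. Stack=[T / ( E] ptr=8 lookahead=+ remaining=[+ id * num ) $]
Step 20: shift +. Stack=[T / ( E +] ptr=9 lookahead=id remaining=[id * num ) $]
Step 21: shift id. Stack=[T / ( E + id] ptr=10 lookahead=* remaining=[* num ) $]
Step 22: reduce F->id. Stack=[T / ( E + F] ptr=10 lookahead=* remaining=[* num ) $]
Step 23: reduce T->F. Stack=[T / ( E + T] ptr=10 lookahead=* remaining=[* num ) $]
Step 24: shift *. Stack=[T / ( E + T *] ptr=11 lookahead=num remaining=[num ) $]
Step 25: shift num. Stack=[T / ( E + T * num] ptr=12 lookahead=) remaining=[) $]
Step 26: reduce F->num. Stack=[T / ( E + T * F] ptr=12 lookahead=) remaining=[) $]
Step 27: reduce T->T * F. Stack=[T / ( E + T] ptr=12 lookahead=) remaining=[) $]
Step 28: reduce E->E + T. Stack=[T / ( E] ptr=12 lookahead=) remaining=[) $]
Step 29: shift ). Stack=[T / ( E )] ptr=13 lookahead=$ remaining=[$]
Step 30: reduce F->( E ). Stack=[T / F] ptr=13 lookahead=$ remaining=[$]
Step 31: reduce T->T / F. Stack=[T] ptr=13 lookahead=$ remaining=[$]
Step 32: reduce E->T. Stack=[E] ptr=13 lookahead=$ remaining=[$]
Step 33: accept. Stack=[E] ptr=13 lookahead=$ remaining=[$]

Answer: 7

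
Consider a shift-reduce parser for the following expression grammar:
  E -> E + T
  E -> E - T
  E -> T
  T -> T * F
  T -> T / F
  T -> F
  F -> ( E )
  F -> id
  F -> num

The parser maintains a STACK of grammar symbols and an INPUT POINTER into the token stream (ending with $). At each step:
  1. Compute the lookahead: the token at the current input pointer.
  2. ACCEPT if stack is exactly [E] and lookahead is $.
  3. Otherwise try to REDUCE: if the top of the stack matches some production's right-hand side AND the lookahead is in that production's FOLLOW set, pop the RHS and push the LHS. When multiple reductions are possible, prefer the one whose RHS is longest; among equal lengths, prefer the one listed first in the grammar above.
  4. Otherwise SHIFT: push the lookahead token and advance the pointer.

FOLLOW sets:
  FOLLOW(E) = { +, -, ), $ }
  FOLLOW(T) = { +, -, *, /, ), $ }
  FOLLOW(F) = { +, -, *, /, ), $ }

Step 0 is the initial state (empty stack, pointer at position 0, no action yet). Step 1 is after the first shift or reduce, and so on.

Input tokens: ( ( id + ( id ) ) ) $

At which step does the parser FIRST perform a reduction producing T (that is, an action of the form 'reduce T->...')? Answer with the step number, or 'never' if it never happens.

Step 1: shift (. Stack=[(] ptr=1 lookahead=( remaining=[( id + ( id ) ) ) $]
Step 2: shift (. Stack=[( (] ptr=2 lookahead=id remaining=[id + ( id ) ) ) $]
Step 3: shift id. Stack=[( ( id] ptr=3 lookahead=+ remaining=[+ ( id ) ) ) $]
Step 4: reduce F->id. Stack=[( ( F] ptr=3 lookahead=+ remaining=[+ ( id ) ) ) $]
Step 5: reduce T->F. Stack=[( ( T] ptr=3 lookahead=+ remaining=[+ ( id ) ) ) $]

Answer: 5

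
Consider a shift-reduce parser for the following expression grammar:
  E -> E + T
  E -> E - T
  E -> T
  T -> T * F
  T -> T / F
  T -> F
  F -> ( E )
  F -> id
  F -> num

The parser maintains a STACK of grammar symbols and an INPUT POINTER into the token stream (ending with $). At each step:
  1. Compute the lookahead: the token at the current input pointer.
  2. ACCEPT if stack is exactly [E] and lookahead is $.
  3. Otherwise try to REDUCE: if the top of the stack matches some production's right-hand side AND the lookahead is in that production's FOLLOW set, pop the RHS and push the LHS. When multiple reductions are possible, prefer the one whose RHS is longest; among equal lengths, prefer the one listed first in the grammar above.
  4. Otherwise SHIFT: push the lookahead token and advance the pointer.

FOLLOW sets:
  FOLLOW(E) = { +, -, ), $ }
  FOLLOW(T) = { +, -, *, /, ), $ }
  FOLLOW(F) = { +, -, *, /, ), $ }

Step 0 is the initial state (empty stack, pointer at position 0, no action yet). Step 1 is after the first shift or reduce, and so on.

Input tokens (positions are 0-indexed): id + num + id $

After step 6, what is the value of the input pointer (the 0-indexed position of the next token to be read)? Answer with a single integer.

Step 1: shift id. Stack=[id] ptr=1 lookahead=+ remaining=[+ num + id $]
Step 2: reduce F->id. Stack=[F] ptr=1 lookahead=+ remaining=[+ num + id $]
Step 3: reduce T->F. Stack=[T] ptr=1 lookahead=+ remaining=[+ num + id $]
Step 4: reduce E->T. Stack=[E] ptr=1 lookahead=+ remaining=[+ num + id $]
Step 5: shift +. Stack=[E +] ptr=2 lookahead=num remaining=[num + id $]
Step 6: shift num. Stack=[E + num] ptr=3 lookahead=+ remaining=[+ id $]

Answer: 3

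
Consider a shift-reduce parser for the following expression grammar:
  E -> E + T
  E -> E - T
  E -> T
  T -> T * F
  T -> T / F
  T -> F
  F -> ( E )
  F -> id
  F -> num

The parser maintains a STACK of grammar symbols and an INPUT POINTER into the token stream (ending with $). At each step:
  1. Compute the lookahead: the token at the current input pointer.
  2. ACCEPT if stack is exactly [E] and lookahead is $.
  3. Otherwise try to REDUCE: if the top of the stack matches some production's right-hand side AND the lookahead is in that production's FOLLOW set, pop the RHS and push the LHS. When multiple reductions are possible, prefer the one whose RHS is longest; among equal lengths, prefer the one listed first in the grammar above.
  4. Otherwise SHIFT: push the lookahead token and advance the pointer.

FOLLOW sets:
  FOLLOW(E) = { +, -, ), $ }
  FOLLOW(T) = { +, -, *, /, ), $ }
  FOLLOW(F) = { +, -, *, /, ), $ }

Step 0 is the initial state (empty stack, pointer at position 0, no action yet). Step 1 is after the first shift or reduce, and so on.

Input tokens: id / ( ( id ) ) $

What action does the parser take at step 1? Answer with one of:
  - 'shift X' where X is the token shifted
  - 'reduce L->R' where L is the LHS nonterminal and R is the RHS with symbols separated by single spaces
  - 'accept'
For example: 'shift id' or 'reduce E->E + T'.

Answer: shift id

Derivation:
Step 1: shift id. Stack=[id] ptr=1 lookahead=/ remaining=[/ ( ( id ) ) $]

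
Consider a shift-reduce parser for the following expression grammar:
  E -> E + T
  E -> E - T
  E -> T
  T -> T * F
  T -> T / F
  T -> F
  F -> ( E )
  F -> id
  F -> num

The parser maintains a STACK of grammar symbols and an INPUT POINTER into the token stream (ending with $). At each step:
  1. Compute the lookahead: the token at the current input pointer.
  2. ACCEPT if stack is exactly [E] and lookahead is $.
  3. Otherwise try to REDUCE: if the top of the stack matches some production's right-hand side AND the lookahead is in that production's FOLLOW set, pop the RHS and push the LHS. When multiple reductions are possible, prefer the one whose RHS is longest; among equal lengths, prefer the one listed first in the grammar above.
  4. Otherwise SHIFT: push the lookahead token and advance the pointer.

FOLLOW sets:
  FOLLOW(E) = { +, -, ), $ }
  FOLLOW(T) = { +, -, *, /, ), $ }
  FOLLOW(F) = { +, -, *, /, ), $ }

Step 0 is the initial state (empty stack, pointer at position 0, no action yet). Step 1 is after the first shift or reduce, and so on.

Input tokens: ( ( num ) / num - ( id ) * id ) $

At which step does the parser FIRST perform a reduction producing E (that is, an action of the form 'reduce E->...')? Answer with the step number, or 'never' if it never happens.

Answer: 6

Derivation:
Step 1: shift (. Stack=[(] ptr=1 lookahead=( remaining=[( num ) / num - ( id ) * id ) $]
Step 2: shift (. Stack=[( (] ptr=2 lookahead=num remaining=[num ) / num - ( id ) * id ) $]
Step 3: shift num. Stack=[( ( num] ptr=3 lookahead=) remaining=[) / num - ( id ) * id ) $]
Step 4: reduce F->num. Stack=[( ( F] ptr=3 lookahead=) remaining=[) / num - ( id ) * id ) $]
Step 5: reduce T->F. Stack=[( ( T] ptr=3 lookahead=) remaining=[) / num - ( id ) * id ) $]
Step 6: reduce E->T. Stack=[( ( E] ptr=3 lookahead=) remaining=[) / num - ( id ) * id ) $]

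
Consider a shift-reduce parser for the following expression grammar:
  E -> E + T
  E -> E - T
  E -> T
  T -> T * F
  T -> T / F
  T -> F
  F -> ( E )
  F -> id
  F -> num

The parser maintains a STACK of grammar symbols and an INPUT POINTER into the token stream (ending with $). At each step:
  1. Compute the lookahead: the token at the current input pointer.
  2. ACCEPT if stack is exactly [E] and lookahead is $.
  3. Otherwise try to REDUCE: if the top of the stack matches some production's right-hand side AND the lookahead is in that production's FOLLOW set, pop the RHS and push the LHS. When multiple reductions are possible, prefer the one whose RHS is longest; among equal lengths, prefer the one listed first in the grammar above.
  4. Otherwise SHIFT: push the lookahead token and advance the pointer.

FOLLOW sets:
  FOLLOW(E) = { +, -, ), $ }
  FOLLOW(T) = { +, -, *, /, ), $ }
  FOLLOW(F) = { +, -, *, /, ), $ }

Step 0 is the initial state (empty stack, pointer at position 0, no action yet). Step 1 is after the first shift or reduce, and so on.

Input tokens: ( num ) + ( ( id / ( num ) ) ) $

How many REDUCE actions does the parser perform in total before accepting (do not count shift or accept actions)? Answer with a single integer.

Answer: 20

Derivation:
Step 1: shift (. Stack=[(] ptr=1 lookahead=num remaining=[num ) + ( ( id / ( num ) ) ) $]
Step 2: shift num. Stack=[( num] ptr=2 lookahead=) remaining=[) + ( ( id / ( num ) ) ) $]
Step 3: reduce F->num. Stack=[( F] ptr=2 lookahead=) remaining=[) + ( ( id / ( num ) ) ) $]
Step 4: reduce T->F. Stack=[( T] ptr=2 lookahead=) remaining=[) + ( ( id / ( num ) ) ) $]
Step 5: reduce E->T. Stack=[( E] ptr=2 lookahead=) remaining=[) + ( ( id / ( num ) ) ) $]
Step 6: shift ). Stack=[( E )] ptr=3 lookahead=+ remaining=[+ ( ( id / ( num ) ) ) $]
Step 7: reduce F->( E ). Stack=[F] ptr=3 lookahead=+ remaining=[+ ( ( id / ( num ) ) ) $]
Step 8: reduce T->F. Stack=[T] ptr=3 lookahead=+ remaining=[+ ( ( id / ( num ) ) ) $]
Step 9: reduce E->T. Stack=[E] ptr=3 lookahead=+ remaining=[+ ( ( id / ( num ) ) ) $]
Step 10: shift +. Stack=[E +] ptr=4 lookahead=( remaining=[( ( id / ( num ) ) ) $]
Step 11: shift (. Stack=[E + (] ptr=5 lookahead=( remaining=[( id / ( num ) ) ) $]
Step 12: shift (. Stack=[E + ( (] ptr=6 lookahead=id remaining=[id / ( num ) ) ) $]
Step 13: shift id. Stack=[E + ( ( id] ptr=7 lookahead=/ remaining=[/ ( num ) ) ) $]
Step 14: reduce F->id. Stack=[E + ( ( F] ptr=7 lookahead=/ remaining=[/ ( num ) ) ) $]
Step 15: reduce T->F. Stack=[E + ( ( T] ptr=7 lookahead=/ remaining=[/ ( num ) ) ) $]
Step 16: shift /. Stack=[E + ( ( T /] ptr=8 lookahead=( remaining=[( num ) ) ) $]
Step 17: shift (. Stack=[E + ( ( T / (] ptr=9 lookahead=num remaining=[num ) ) ) $]
Step 18: shift num. Stack=[E + ( ( T / ( num] ptr=10 lookahead=) remaining=[) ) ) $]
Step 19: reduce F->num. Stack=[E + ( ( T / ( F] ptr=10 lookahead=) remaining=[) ) ) $]
Step 20: reduce T->F. Stack=[E + ( ( T / ( T] ptr=10 lookahead=) remaining=[) ) ) $]
Step 21: reduce E->T. Stack=[E + ( ( T / ( E] ptr=10 lookahead=) remaining=[) ) ) $]
Step 22: shift ). Stack=[E + ( ( T / ( E )] ptr=11 lookahead=) remaining=[) ) $]
Step 23: reduce F->( E ). Stack=[E + ( ( T / F] ptr=11 lookahead=) remaining=[) ) $]
Step 24: reduce T->T / F. Stack=[E + ( ( T] ptr=11 lookahead=) remaining=[) ) $]
Step 25: reduce E->T. Stack=[E + ( ( E] ptr=11 lookahead=) remaining=[) ) $]
Step 26: shift ). Stack=[E + ( ( E )] ptr=12 lookahead=) remaining=[) $]
Step 27: reduce F->( E ). Stack=[E + ( F] ptr=12 lookahead=) remaining=[) $]
Step 28: reduce T->F. Stack=[E + ( T] ptr=12 lookahead=) remaining=[) $]
Step 29: reduce E->T. Stack=[E + ( E] ptr=12 lookahead=) remaining=[) $]
Step 30: shift ). Stack=[E + ( E )] ptr=13 lookahead=$ remaining=[$]
Step 31: reduce F->( E ). Stack=[E + F] ptr=13 lookahead=$ remaining=[$]
Step 32: reduce T->F. Stack=[E + T] ptr=13 lookahead=$ remaining=[$]
Step 33: reduce E->E + T. Stack=[E] ptr=13 lookahead=$ remaining=[$]
Step 34: accept. Stack=[E] ptr=13 lookahead=$ remaining=[$]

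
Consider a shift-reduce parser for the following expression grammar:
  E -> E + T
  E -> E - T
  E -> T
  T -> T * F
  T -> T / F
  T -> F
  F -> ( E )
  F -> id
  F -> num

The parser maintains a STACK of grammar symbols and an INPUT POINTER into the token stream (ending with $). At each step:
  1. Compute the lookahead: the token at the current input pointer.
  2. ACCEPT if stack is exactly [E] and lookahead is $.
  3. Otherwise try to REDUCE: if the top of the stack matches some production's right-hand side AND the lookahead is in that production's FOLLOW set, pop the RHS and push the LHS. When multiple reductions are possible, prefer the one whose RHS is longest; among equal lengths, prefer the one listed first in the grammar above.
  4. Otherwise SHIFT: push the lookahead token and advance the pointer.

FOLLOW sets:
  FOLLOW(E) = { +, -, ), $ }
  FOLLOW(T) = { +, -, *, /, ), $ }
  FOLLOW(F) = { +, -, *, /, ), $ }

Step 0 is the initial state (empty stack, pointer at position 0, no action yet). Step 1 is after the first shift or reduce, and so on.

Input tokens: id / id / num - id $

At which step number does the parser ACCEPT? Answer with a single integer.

Answer: 18

Derivation:
Step 1: shift id. Stack=[id] ptr=1 lookahead=/ remaining=[/ id / num - id $]
Step 2: reduce F->id. Stack=[F] ptr=1 lookahead=/ remaining=[/ id / num - id $]
Step 3: reduce T->F. Stack=[T] ptr=1 lookahead=/ remaining=[/ id / num - id $]
Step 4: shift /. Stack=[T /] ptr=2 lookahead=id remaining=[id / num - id $]
Step 5: shift id. Stack=[T / id] ptr=3 lookahead=/ remaining=[/ num - id $]
Step 6: reduce F->id. Stack=[T / F] ptr=3 lookahead=/ remaining=[/ num - id $]
Step 7: reduce T->T / F. Stack=[T] ptr=3 lookahead=/ remaining=[/ num - id $]
Step 8: shift /. Stack=[T /] ptr=4 lookahead=num remaining=[num - id $]
Step 9: shift num. Stack=[T / num] ptr=5 lookahead=- remaining=[- id $]
Step 10: reduce F->num. Stack=[T / F] ptr=5 lookahead=- remaining=[- id $]
Step 11: reduce T->T / F. Stack=[T] ptr=5 lookahead=- remaining=[- id $]
Step 12: reduce E->T. Stack=[E] ptr=5 lookahead=- remaining=[- id $]
Step 13: shift -. Stack=[E -] ptr=6 lookahead=id remaining=[id $]
Step 14: shift id. Stack=[E - id] ptr=7 lookahead=$ remaining=[$]
Step 15: reduce F->id. Stack=[E - F] ptr=7 lookahead=$ remaining=[$]
Step 16: reduce T->F. Stack=[E - T] ptr=7 lookahead=$ remaining=[$]
Step 17: reduce E->E - T. Stack=[E] ptr=7 lookahead=$ remaining=[$]
Step 18: accept. Stack=[E] ptr=7 lookahead=$ remaining=[$]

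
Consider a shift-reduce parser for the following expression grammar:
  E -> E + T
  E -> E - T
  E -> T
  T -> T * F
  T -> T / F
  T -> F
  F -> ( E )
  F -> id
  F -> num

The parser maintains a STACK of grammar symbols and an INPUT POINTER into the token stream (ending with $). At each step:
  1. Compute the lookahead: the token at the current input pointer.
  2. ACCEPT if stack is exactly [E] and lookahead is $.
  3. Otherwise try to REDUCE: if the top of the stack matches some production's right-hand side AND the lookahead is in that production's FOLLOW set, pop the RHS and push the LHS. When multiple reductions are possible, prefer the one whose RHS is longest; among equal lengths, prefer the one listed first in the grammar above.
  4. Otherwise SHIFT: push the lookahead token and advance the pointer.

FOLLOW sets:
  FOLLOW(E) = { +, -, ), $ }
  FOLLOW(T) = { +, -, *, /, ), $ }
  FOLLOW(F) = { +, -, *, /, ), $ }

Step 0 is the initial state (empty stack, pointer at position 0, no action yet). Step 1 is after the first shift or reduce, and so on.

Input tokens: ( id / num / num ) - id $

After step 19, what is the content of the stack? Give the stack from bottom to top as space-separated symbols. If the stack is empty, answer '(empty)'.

Step 1: shift (. Stack=[(] ptr=1 lookahead=id remaining=[id / num / num ) - id $]
Step 2: shift id. Stack=[( id] ptr=2 lookahead=/ remaining=[/ num / num ) - id $]
Step 3: reduce F->id. Stack=[( F] ptr=2 lookahead=/ remaining=[/ num / num ) - id $]
Step 4: reduce T->F. Stack=[( T] ptr=2 lookahead=/ remaining=[/ num / num ) - id $]
Step 5: shift /. Stack=[( T /] ptr=3 lookahead=num remaining=[num / num ) - id $]
Step 6: shift num. Stack=[( T / num] ptr=4 lookahead=/ remaining=[/ num ) - id $]
Step 7: reduce F->num. Stack=[( T / F] ptr=4 lookahead=/ remaining=[/ num ) - id $]
Step 8: reduce T->T / F. Stack=[( T] ptr=4 lookahead=/ remaining=[/ num ) - id $]
Step 9: shift /. Stack=[( T /] ptr=5 lookahead=num remaining=[num ) - id $]
Step 10: shift num. Stack=[( T / num] ptr=6 lookahead=) remaining=[) - id $]
Step 11: reduce F->num. Stack=[( T / F] ptr=6 lookahead=) remaining=[) - id $]
Step 12: reduce T->T / F. Stack=[( T] ptr=6 lookahead=) remaining=[) - id $]
Step 13: reduce E->T. Stack=[( E] ptr=6 lookahead=) remaining=[) - id $]
Step 14: shift ). Stack=[( E )] ptr=7 lookahead=- remaining=[- id $]
Step 15: reduce F->( E ). Stack=[F] ptr=7 lookahead=- remaining=[- id $]
Step 16: reduce T->F. Stack=[T] ptr=7 lookahead=- remaining=[- id $]
Step 17: reduce E->T. Stack=[E] ptr=7 lookahead=- remaining=[- id $]
Step 18: shift -. Stack=[E -] ptr=8 lookahead=id remaining=[id $]
Step 19: shift id. Stack=[E - id] ptr=9 lookahead=$ remaining=[$]

Answer: E - id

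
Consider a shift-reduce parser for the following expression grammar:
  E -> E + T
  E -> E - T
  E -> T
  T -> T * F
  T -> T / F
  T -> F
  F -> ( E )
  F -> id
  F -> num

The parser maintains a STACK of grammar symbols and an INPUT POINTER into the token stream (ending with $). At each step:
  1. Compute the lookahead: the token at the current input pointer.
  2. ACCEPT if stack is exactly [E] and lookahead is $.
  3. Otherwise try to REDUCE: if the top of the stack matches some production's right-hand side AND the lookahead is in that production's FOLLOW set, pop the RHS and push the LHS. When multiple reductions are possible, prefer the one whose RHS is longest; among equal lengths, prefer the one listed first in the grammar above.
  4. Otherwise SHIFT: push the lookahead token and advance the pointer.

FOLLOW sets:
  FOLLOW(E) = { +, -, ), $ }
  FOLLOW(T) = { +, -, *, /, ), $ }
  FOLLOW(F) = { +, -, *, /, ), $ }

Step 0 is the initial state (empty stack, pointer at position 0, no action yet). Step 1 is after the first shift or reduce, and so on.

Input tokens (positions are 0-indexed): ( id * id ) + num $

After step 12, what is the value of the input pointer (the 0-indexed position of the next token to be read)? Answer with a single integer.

Answer: 5

Derivation:
Step 1: shift (. Stack=[(] ptr=1 lookahead=id remaining=[id * id ) + num $]
Step 2: shift id. Stack=[( id] ptr=2 lookahead=* remaining=[* id ) + num $]
Step 3: reduce F->id. Stack=[( F] ptr=2 lookahead=* remaining=[* id ) + num $]
Step 4: reduce T->F. Stack=[( T] ptr=2 lookahead=* remaining=[* id ) + num $]
Step 5: shift *. Stack=[( T *] ptr=3 lookahead=id remaining=[id ) + num $]
Step 6: shift id. Stack=[( T * id] ptr=4 lookahead=) remaining=[) + num $]
Step 7: reduce F->id. Stack=[( T * F] ptr=4 lookahead=) remaining=[) + num $]
Step 8: reduce T->T * F. Stack=[( T] ptr=4 lookahead=) remaining=[) + num $]
Step 9: reduce E->T. Stack=[( E] ptr=4 lookahead=) remaining=[) + num $]
Step 10: shift ). Stack=[( E )] ptr=5 lookahead=+ remaining=[+ num $]
Step 11: reduce F->( E ). Stack=[F] ptr=5 lookahead=+ remaining=[+ num $]
Step 12: reduce T->F. Stack=[T] ptr=5 lookahead=+ remaining=[+ num $]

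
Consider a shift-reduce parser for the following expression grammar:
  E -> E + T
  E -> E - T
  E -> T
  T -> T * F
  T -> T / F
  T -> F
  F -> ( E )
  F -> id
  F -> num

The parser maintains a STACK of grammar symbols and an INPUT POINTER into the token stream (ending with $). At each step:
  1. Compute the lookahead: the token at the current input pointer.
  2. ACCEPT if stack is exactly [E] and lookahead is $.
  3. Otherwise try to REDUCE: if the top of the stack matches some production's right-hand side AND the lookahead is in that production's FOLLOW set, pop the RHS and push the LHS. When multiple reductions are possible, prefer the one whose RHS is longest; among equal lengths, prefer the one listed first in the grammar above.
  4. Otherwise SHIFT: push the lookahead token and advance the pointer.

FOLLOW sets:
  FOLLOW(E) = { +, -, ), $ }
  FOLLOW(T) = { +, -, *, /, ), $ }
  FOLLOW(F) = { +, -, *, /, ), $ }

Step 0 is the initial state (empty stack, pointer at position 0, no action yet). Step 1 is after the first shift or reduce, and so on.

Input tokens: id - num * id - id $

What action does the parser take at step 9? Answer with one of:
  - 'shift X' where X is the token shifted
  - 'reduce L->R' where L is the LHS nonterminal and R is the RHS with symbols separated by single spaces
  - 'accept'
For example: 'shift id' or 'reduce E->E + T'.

Step 1: shift id. Stack=[id] ptr=1 lookahead=- remaining=[- num * id - id $]
Step 2: reduce F->id. Stack=[F] ptr=1 lookahead=- remaining=[- num * id - id $]
Step 3: reduce T->F. Stack=[T] ptr=1 lookahead=- remaining=[- num * id - id $]
Step 4: reduce E->T. Stack=[E] ptr=1 lookahead=- remaining=[- num * id - id $]
Step 5: shift -. Stack=[E -] ptr=2 lookahead=num remaining=[num * id - id $]
Step 6: shift num. Stack=[E - num] ptr=3 lookahead=* remaining=[* id - id $]
Step 7: reduce F->num. Stack=[E - F] ptr=3 lookahead=* remaining=[* id - id $]
Step 8: reduce T->F. Stack=[E - T] ptr=3 lookahead=* remaining=[* id - id $]
Step 9: shift *. Stack=[E - T *] ptr=4 lookahead=id remaining=[id - id $]

Answer: shift *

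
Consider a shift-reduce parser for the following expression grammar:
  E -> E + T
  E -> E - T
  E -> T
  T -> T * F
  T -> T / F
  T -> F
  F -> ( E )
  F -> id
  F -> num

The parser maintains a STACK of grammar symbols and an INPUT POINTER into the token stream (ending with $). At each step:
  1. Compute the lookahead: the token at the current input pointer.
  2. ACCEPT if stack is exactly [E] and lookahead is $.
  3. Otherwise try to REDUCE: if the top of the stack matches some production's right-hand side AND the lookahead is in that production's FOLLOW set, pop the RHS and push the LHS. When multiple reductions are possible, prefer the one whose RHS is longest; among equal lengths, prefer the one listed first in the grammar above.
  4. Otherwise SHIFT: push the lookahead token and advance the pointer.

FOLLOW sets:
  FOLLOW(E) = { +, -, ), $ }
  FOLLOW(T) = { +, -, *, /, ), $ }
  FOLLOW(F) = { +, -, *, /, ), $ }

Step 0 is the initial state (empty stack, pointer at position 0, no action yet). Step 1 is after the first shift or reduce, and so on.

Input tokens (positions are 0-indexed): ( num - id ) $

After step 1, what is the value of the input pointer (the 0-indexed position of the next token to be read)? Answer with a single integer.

Answer: 1

Derivation:
Step 1: shift (. Stack=[(] ptr=1 lookahead=num remaining=[num - id ) $]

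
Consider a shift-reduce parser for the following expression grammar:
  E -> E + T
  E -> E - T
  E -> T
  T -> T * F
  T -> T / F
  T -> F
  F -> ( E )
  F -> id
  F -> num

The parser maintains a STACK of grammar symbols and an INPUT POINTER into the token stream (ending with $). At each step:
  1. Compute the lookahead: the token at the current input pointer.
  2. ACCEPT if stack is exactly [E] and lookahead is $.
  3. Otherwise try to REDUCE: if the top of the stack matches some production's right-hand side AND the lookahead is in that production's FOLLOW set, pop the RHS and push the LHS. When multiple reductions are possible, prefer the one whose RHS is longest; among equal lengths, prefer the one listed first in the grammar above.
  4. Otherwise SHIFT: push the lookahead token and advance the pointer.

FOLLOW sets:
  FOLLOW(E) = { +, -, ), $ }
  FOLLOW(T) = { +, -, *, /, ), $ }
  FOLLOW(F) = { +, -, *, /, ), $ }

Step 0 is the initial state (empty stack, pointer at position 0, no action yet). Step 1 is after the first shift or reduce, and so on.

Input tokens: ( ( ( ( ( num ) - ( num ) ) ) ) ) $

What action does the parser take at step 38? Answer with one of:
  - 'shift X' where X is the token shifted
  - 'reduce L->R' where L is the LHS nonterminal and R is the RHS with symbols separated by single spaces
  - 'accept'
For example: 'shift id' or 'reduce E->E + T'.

Answer: reduce T->F

Derivation:
Step 1: shift (. Stack=[(] ptr=1 lookahead=( remaining=[( ( ( ( num ) - ( num ) ) ) ) ) $]
Step 2: shift (. Stack=[( (] ptr=2 lookahead=( remaining=[( ( ( num ) - ( num ) ) ) ) ) $]
Step 3: shift (. Stack=[( ( (] ptr=3 lookahead=( remaining=[( ( num ) - ( num ) ) ) ) ) $]
Step 4: shift (. Stack=[( ( ( (] ptr=4 lookahead=( remaining=[( num ) - ( num ) ) ) ) ) $]
Step 5: shift (. Stack=[( ( ( ( (] ptr=5 lookahead=num remaining=[num ) - ( num ) ) ) ) ) $]
Step 6: shift num. Stack=[( ( ( ( ( num] ptr=6 lookahead=) remaining=[) - ( num ) ) ) ) ) $]
Step 7: reduce F->num. Stack=[( ( ( ( ( F] ptr=6 lookahead=) remaining=[) - ( num ) ) ) ) ) $]
Step 8: reduce T->F. Stack=[( ( ( ( ( T] ptr=6 lookahead=) remaining=[) - ( num ) ) ) ) ) $]
Step 9: reduce E->T. Stack=[( ( ( ( ( E] ptr=6 lookahead=) remaining=[) - ( num ) ) ) ) ) $]
Step 10: shift ). Stack=[( ( ( ( ( E )] ptr=7 lookahead=- remaining=[- ( num ) ) ) ) ) $]
Step 11: reduce F->( E ). Stack=[( ( ( ( F] ptr=7 lookahead=- remaining=[- ( num ) ) ) ) ) $]
Step 12: reduce T->F. Stack=[( ( ( ( T] ptr=7 lookahead=- remaining=[- ( num ) ) ) ) ) $]
Step 13: reduce E->T. Stack=[( ( ( ( E] ptr=7 lookahead=- remaining=[- ( num ) ) ) ) ) $]
Step 14: shift -. Stack=[( ( ( ( E -] ptr=8 lookahead=( remaining=[( num ) ) ) ) ) $]
Step 15: shift (. Stack=[( ( ( ( E - (] ptr=9 lookahead=num remaining=[num ) ) ) ) ) $]
Step 16: shift num. Stack=[( ( ( ( E - ( num] ptr=10 lookahead=) remaining=[) ) ) ) ) $]
Step 17: reduce F->num. Stack=[( ( ( ( E - ( F] ptr=10 lookahead=) remaining=[) ) ) ) ) $]
Step 18: reduce T->F. Stack=[( ( ( ( E - ( T] ptr=10 lookahead=) remaining=[) ) ) ) ) $]
Step 19: reduce E->T. Stack=[( ( ( ( E - ( E] ptr=10 lookahead=) remaining=[) ) ) ) ) $]
Step 20: shift ). Stack=[( ( ( ( E - ( E )] ptr=11 lookahead=) remaining=[) ) ) ) $]
Step 21: reduce F->( E ). Stack=[( ( ( ( E - F] ptr=11 lookahead=) remaining=[) ) ) ) $]
Step 22: reduce T->F. Stack=[( ( ( ( E - T] ptr=11 lookahead=) remaining=[) ) ) ) $]
Step 23: reduce E->E - T. Stack=[( ( ( ( E] ptr=11 lookahead=) remaining=[) ) ) ) $]
Step 24: shift ). Stack=[( ( ( ( E )] ptr=12 lookahead=) remaining=[) ) ) $]
Step 25: reduce F->( E ). Stack=[( ( ( F] ptr=12 lookahead=) remaining=[) ) ) $]
Step 26: reduce T->F. Stack=[( ( ( T] ptr=12 lookahead=) remaining=[) ) ) $]
Step 27: reduce E->T. Stack=[( ( ( E] ptr=12 lookahead=) remaining=[) ) ) $]
Step 28: shift ). Stack=[( ( ( E )] ptr=13 lookahead=) remaining=[) ) $]
Step 29: reduce F->( E ). Stack=[( ( F] ptr=13 lookahead=) remaining=[) ) $]
Step 30: reduce T->F. Stack=[( ( T] ptr=13 lookahead=) remaining=[) ) $]
Step 31: reduce E->T. Stack=[( ( E] ptr=13 lookahead=) remaining=[) ) $]
Step 32: shift ). Stack=[( ( E )] ptr=14 lookahead=) remaining=[) $]
Step 33: reduce F->( E ). Stack=[( F] ptr=14 lookahead=) remaining=[) $]
Step 34: reduce T->F. Stack=[( T] ptr=14 lookahead=) remaining=[) $]
Step 35: reduce E->T. Stack=[( E] ptr=14 lookahead=) remaining=[) $]
Step 36: shift ). Stack=[( E )] ptr=15 lookahead=$ remaining=[$]
Step 37: reduce F->( E ). Stack=[F] ptr=15 lookahead=$ remaining=[$]
Step 38: reduce T->F. Stack=[T] ptr=15 lookahead=$ remaining=[$]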